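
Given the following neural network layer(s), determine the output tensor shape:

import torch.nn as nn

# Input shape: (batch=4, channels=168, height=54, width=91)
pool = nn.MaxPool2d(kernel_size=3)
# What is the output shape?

Input shape: (4, 168, 54, 91)
Output shape: (4, 168, 18, 30)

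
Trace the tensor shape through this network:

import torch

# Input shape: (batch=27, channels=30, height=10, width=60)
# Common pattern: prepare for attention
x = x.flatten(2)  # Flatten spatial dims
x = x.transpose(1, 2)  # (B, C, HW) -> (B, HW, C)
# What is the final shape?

Input shape: (27, 30, 10, 60)
  -> after flatten(2): (27, 30, 600)
Output shape: (27, 600, 30)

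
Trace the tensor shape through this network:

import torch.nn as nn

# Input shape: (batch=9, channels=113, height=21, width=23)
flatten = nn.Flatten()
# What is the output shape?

Input shape: (9, 113, 21, 23)
Output shape: (9, 54579)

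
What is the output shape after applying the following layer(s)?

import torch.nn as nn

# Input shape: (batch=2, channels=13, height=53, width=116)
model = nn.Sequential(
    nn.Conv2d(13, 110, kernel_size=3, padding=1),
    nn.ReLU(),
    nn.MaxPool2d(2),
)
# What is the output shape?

Input shape: (2, 13, 53, 116)
  -> after Conv2d: (2, 110, 53, 116)
  -> after ReLU: (2, 110, 53, 116)
Output shape: (2, 110, 26, 58)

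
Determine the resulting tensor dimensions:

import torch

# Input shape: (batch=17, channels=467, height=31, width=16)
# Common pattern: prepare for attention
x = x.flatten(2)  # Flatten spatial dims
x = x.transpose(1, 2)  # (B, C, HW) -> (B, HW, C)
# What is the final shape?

Input shape: (17, 467, 31, 16)
  -> after flatten(2): (17, 467, 496)
Output shape: (17, 496, 467)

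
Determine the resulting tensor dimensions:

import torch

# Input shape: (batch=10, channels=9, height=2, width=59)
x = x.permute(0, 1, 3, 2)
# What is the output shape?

Input shape: (10, 9, 2, 59)
Output shape: (10, 9, 59, 2)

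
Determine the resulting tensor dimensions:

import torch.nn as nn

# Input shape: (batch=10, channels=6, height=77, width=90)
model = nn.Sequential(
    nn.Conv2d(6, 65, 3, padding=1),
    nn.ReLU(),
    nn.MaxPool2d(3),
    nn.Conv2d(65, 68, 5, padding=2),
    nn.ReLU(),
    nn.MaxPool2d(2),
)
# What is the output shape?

Input shape: (10, 6, 77, 90)
  -> after first Conv2d: (10, 65, 77, 90)
  -> after first MaxPool2d: (10, 65, 25, 30)
  -> after second Conv2d: (10, 68, 25, 30)
Output shape: (10, 68, 12, 15)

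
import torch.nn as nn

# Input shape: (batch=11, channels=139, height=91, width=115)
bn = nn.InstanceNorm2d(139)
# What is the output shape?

Input shape: (11, 139, 91, 115)
Output shape: (11, 139, 91, 115)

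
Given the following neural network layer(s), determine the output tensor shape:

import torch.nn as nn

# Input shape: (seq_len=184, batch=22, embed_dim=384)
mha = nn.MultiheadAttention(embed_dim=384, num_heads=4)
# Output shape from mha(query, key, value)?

Input shape: (184, 22, 384)
Output shape: (184, 22, 384)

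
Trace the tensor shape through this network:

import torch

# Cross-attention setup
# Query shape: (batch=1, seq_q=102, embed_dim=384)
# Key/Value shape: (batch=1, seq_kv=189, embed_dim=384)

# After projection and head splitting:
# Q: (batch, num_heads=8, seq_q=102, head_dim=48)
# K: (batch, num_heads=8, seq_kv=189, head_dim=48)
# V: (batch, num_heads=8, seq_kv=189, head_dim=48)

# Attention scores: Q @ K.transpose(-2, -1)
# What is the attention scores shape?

Input shape: (1, 102, 384)
Output shape: (1, 8, 102, 189)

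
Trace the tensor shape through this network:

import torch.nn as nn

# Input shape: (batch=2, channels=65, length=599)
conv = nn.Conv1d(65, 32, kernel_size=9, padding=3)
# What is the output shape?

Input shape: (2, 65, 599)
Output shape: (2, 32, 597)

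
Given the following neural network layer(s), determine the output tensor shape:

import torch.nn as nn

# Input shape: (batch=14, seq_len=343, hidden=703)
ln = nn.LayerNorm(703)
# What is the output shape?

Input shape: (14, 343, 703)
Output shape: (14, 343, 703)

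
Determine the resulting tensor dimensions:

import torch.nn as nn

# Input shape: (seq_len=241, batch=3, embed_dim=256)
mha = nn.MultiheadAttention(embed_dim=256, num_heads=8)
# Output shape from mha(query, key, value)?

Input shape: (241, 3, 256)
Output shape: (241, 3, 256)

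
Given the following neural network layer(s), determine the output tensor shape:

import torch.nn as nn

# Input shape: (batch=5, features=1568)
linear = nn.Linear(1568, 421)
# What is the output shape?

Input shape: (5, 1568)
Output shape: (5, 421)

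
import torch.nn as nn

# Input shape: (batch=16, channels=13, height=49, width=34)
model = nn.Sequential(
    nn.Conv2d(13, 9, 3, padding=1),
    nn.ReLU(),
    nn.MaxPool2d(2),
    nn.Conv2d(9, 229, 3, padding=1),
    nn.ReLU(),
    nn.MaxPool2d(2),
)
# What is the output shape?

Input shape: (16, 13, 49, 34)
  -> after first Conv2d: (16, 9, 49, 34)
  -> after first MaxPool2d: (16, 9, 24, 17)
  -> after second Conv2d: (16, 229, 24, 17)
Output shape: (16, 229, 12, 8)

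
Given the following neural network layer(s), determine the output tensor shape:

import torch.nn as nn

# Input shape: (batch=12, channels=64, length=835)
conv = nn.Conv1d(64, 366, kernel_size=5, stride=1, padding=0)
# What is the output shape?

Input shape: (12, 64, 835)
Output shape: (12, 366, 831)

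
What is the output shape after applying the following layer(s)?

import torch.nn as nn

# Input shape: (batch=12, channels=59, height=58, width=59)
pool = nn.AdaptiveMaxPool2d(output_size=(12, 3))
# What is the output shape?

Input shape: (12, 59, 58, 59)
Output shape: (12, 59, 12, 3)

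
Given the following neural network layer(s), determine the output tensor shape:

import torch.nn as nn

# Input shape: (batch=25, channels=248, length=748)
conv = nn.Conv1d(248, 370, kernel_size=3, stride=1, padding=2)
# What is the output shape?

Input shape: (25, 248, 748)
Output shape: (25, 370, 750)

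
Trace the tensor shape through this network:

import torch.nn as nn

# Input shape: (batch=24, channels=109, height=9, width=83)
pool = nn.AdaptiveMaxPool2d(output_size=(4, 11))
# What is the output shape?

Input shape: (24, 109, 9, 83)
Output shape: (24, 109, 4, 11)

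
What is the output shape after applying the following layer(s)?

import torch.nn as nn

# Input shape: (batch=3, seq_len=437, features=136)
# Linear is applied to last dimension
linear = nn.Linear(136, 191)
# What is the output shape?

Input shape: (3, 437, 136)
Output shape: (3, 437, 191)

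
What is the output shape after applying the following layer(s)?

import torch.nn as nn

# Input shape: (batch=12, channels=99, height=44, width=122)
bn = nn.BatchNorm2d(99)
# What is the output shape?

Input shape: (12, 99, 44, 122)
Output shape: (12, 99, 44, 122)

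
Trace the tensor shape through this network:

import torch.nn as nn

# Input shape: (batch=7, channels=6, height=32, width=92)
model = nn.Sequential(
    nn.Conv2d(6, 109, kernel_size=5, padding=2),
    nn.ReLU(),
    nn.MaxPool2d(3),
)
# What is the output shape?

Input shape: (7, 6, 32, 92)
  -> after Conv2d: (7, 109, 32, 92)
  -> after ReLU: (7, 109, 32, 92)
Output shape: (7, 109, 10, 30)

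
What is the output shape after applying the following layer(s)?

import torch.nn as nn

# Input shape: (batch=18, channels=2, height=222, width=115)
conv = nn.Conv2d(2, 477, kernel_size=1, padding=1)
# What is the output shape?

Input shape: (18, 2, 222, 115)
Output shape: (18, 477, 224, 117)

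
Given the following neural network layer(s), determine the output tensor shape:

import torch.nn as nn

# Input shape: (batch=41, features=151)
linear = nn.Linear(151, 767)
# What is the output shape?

Input shape: (41, 151)
Output shape: (41, 767)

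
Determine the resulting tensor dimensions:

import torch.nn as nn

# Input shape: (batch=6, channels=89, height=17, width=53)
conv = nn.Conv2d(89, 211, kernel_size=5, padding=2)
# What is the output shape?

Input shape: (6, 89, 17, 53)
Output shape: (6, 211, 17, 53)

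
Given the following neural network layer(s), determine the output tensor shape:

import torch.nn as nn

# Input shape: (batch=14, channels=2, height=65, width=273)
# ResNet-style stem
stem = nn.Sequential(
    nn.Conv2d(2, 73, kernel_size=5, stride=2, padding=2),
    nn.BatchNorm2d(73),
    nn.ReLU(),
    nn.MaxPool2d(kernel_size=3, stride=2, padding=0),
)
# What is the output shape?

Input shape: (14, 2, 65, 273)
  -> after Conv2d 5x5 stride=2: (14, 73, 33, 137)
Output shape: (14, 73, 16, 68)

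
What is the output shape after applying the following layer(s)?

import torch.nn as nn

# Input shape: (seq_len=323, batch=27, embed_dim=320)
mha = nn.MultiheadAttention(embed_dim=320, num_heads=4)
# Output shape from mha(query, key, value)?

Input shape: (323, 27, 320)
Output shape: (323, 27, 320)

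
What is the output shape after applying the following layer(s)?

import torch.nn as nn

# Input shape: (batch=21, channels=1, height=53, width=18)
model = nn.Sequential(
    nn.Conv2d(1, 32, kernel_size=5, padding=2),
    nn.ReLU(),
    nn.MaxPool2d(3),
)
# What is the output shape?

Input shape: (21, 1, 53, 18)
  -> after Conv2d: (21, 32, 53, 18)
  -> after ReLU: (21, 32, 53, 18)
Output shape: (21, 32, 17, 6)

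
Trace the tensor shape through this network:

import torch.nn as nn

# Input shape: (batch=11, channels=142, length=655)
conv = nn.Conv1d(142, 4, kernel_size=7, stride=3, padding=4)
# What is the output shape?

Input shape: (11, 142, 655)
Output shape: (11, 4, 219)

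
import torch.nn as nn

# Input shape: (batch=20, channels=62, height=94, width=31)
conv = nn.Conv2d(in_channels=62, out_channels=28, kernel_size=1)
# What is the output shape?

Input shape: (20, 62, 94, 31)
Output shape: (20, 28, 94, 31)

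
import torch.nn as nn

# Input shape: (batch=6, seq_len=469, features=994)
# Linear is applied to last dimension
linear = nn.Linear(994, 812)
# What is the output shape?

Input shape: (6, 469, 994)
Output shape: (6, 469, 812)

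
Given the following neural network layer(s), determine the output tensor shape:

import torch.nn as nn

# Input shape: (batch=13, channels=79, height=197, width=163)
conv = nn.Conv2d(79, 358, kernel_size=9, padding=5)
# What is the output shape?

Input shape: (13, 79, 197, 163)
Output shape: (13, 358, 199, 165)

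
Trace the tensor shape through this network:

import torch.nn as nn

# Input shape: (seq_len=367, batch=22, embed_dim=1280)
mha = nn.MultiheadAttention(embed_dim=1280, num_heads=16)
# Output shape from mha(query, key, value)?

Input shape: (367, 22, 1280)
Output shape: (367, 22, 1280)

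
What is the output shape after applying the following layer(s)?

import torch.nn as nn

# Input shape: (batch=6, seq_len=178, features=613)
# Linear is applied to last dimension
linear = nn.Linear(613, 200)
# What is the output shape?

Input shape: (6, 178, 613)
Output shape: (6, 178, 200)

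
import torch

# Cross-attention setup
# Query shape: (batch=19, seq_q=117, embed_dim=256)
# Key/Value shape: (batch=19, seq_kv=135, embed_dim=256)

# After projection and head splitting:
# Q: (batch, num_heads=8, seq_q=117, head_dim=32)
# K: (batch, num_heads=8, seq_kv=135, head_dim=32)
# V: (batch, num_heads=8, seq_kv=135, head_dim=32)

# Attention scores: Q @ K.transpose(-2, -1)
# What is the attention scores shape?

Input shape: (19, 117, 256)
Output shape: (19, 8, 117, 135)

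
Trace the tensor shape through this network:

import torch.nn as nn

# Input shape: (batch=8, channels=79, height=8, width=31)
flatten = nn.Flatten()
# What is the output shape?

Input shape: (8, 79, 8, 31)
Output shape: (8, 19592)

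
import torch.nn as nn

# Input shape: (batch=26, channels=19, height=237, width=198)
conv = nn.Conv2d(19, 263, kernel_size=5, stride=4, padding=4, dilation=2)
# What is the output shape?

Input shape: (26, 19, 237, 198)
Output shape: (26, 263, 60, 50)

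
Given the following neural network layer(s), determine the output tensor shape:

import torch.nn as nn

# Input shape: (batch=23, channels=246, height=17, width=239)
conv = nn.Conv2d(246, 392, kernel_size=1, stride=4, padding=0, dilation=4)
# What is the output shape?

Input shape: (23, 246, 17, 239)
Output shape: (23, 392, 5, 60)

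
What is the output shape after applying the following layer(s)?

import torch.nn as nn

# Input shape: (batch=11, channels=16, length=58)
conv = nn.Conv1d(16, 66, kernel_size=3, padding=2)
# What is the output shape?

Input shape: (11, 16, 58)
Output shape: (11, 66, 60)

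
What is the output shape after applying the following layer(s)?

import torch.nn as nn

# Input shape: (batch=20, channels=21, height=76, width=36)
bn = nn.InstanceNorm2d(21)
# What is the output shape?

Input shape: (20, 21, 76, 36)
Output shape: (20, 21, 76, 36)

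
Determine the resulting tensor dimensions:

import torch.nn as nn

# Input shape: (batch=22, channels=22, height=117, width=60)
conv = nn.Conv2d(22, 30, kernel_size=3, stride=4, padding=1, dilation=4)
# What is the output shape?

Input shape: (22, 22, 117, 60)
Output shape: (22, 30, 28, 14)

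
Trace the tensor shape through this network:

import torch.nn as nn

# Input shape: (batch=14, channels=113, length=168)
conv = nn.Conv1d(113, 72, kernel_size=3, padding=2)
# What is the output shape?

Input shape: (14, 113, 168)
Output shape: (14, 72, 170)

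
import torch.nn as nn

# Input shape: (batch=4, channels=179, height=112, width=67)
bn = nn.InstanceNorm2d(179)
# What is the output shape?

Input shape: (4, 179, 112, 67)
Output shape: (4, 179, 112, 67)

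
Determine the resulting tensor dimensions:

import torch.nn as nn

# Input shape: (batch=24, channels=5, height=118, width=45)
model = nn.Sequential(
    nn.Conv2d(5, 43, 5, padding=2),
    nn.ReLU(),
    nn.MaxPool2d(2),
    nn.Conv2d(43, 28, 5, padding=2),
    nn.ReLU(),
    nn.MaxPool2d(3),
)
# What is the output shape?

Input shape: (24, 5, 118, 45)
  -> after first Conv2d: (24, 43, 118, 45)
  -> after first MaxPool2d: (24, 43, 59, 22)
  -> after second Conv2d: (24, 28, 59, 22)
Output shape: (24, 28, 19, 7)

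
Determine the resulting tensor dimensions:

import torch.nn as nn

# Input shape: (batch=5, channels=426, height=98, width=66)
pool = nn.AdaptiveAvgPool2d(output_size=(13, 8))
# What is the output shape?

Input shape: (5, 426, 98, 66)
Output shape: (5, 426, 13, 8)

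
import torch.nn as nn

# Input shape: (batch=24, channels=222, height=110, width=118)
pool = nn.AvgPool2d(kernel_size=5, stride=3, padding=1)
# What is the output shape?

Input shape: (24, 222, 110, 118)
Output shape: (24, 222, 36, 39)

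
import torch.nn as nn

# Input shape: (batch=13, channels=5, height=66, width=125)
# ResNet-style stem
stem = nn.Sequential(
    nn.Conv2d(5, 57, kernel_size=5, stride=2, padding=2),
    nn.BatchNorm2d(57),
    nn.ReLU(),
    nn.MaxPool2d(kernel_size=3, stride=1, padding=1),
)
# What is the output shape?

Input shape: (13, 5, 66, 125)
  -> after Conv2d 5x5 stride=2: (13, 57, 33, 63)
Output shape: (13, 57, 33, 63)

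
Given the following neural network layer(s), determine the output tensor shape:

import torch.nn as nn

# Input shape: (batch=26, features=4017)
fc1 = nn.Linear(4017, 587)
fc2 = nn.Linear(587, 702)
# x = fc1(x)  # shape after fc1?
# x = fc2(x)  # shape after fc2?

Input shape: (26, 4017)
  -> after fc1: (26, 587)
Output shape: (26, 702)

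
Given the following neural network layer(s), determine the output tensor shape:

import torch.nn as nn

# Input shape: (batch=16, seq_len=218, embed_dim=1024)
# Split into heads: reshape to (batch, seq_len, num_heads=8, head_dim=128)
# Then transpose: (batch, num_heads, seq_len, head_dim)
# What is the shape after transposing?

Input shape: (16, 218, 1024)
  -> after reshape: (16, 218, 8, 128)
Output shape: (16, 8, 218, 128)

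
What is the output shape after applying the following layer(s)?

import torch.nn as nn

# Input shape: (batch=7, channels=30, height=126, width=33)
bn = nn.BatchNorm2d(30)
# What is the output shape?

Input shape: (7, 30, 126, 33)
Output shape: (7, 30, 126, 33)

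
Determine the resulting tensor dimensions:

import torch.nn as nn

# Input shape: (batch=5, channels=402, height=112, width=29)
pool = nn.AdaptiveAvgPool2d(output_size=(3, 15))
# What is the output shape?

Input shape: (5, 402, 112, 29)
Output shape: (5, 402, 3, 15)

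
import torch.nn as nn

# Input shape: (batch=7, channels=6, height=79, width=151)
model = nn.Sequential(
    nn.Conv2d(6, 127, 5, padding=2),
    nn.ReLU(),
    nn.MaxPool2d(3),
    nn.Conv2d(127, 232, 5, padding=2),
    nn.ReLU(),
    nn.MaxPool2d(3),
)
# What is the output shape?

Input shape: (7, 6, 79, 151)
  -> after first Conv2d: (7, 127, 79, 151)
  -> after first MaxPool2d: (7, 127, 26, 50)
  -> after second Conv2d: (7, 232, 26, 50)
Output shape: (7, 232, 8, 16)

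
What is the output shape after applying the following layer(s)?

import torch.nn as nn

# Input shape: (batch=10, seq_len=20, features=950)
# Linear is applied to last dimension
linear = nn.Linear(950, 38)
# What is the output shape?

Input shape: (10, 20, 950)
Output shape: (10, 20, 38)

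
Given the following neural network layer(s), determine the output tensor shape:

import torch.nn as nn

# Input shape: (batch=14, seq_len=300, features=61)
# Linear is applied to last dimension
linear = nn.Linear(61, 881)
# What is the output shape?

Input shape: (14, 300, 61)
Output shape: (14, 300, 881)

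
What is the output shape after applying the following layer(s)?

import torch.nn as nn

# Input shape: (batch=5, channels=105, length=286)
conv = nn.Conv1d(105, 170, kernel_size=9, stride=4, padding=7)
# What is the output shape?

Input shape: (5, 105, 286)
Output shape: (5, 170, 73)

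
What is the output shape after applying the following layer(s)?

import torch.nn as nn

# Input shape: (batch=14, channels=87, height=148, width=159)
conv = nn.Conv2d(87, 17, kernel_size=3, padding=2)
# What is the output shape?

Input shape: (14, 87, 148, 159)
Output shape: (14, 17, 150, 161)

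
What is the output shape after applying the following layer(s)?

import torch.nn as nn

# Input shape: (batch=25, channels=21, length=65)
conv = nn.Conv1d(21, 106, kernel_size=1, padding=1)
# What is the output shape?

Input shape: (25, 21, 65)
Output shape: (25, 106, 67)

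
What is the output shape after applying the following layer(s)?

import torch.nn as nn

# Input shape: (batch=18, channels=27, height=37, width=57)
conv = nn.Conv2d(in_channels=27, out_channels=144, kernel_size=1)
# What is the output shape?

Input shape: (18, 27, 37, 57)
Output shape: (18, 144, 37, 57)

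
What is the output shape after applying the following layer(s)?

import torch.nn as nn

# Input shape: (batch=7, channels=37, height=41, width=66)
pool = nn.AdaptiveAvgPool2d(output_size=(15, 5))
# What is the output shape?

Input shape: (7, 37, 41, 66)
Output shape: (7, 37, 15, 5)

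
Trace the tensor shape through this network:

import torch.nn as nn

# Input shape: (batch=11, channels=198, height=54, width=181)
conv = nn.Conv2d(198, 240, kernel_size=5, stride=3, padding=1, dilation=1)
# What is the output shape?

Input shape: (11, 198, 54, 181)
Output shape: (11, 240, 18, 60)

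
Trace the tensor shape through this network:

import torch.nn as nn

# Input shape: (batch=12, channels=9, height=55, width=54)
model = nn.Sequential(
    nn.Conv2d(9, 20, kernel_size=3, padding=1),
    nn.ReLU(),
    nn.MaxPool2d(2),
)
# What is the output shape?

Input shape: (12, 9, 55, 54)
  -> after Conv2d: (12, 20, 55, 54)
  -> after ReLU: (12, 20, 55, 54)
Output shape: (12, 20, 27, 27)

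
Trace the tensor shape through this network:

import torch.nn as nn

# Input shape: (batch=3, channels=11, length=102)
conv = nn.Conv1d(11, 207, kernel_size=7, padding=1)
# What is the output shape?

Input shape: (3, 11, 102)
Output shape: (3, 207, 98)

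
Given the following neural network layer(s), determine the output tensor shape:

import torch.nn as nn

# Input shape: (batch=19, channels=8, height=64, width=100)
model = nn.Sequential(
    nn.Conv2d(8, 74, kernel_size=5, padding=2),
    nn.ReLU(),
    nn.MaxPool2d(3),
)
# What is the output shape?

Input shape: (19, 8, 64, 100)
  -> after Conv2d: (19, 74, 64, 100)
  -> after ReLU: (19, 74, 64, 100)
Output shape: (19, 74, 21, 33)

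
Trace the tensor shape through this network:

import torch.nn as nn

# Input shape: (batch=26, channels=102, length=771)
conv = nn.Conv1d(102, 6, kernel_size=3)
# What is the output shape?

Input shape: (26, 102, 771)
Output shape: (26, 6, 769)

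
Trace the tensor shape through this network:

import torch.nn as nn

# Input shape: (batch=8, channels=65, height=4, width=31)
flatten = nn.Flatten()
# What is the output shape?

Input shape: (8, 65, 4, 31)
Output shape: (8, 8060)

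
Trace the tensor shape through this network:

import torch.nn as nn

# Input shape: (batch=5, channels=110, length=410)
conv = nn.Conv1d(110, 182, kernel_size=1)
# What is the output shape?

Input shape: (5, 110, 410)
Output shape: (5, 182, 410)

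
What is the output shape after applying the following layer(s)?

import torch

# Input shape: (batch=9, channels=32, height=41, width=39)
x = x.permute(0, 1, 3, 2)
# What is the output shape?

Input shape: (9, 32, 41, 39)
Output shape: (9, 32, 39, 41)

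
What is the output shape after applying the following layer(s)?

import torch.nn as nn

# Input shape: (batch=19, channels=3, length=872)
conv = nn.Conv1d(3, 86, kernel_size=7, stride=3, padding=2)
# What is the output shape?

Input shape: (19, 3, 872)
Output shape: (19, 86, 290)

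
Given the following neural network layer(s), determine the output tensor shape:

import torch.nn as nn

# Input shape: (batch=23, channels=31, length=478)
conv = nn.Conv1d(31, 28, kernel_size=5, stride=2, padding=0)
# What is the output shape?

Input shape: (23, 31, 478)
Output shape: (23, 28, 237)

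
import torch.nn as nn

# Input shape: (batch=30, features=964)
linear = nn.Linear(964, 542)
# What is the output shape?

Input shape: (30, 964)
Output shape: (30, 542)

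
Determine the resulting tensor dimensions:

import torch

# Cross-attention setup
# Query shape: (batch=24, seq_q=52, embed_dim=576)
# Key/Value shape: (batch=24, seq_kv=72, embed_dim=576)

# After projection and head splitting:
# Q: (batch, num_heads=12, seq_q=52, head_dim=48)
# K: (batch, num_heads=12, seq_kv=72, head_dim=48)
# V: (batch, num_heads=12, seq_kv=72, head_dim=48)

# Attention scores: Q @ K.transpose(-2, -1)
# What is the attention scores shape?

Input shape: (24, 52, 576)
Output shape: (24, 12, 52, 72)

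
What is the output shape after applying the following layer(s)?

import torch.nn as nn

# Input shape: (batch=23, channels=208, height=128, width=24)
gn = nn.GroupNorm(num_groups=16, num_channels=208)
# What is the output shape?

Input shape: (23, 208, 128, 24)
Output shape: (23, 208, 128, 24)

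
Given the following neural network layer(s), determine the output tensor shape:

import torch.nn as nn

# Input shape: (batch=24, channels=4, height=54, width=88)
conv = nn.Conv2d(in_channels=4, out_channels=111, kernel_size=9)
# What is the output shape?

Input shape: (24, 4, 54, 88)
Output shape: (24, 111, 46, 80)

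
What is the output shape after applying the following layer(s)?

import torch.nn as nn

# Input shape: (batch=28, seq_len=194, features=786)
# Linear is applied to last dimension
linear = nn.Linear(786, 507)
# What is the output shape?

Input shape: (28, 194, 786)
Output shape: (28, 194, 507)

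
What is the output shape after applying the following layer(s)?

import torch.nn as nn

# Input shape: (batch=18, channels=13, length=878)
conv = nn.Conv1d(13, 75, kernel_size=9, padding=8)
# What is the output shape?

Input shape: (18, 13, 878)
Output shape: (18, 75, 886)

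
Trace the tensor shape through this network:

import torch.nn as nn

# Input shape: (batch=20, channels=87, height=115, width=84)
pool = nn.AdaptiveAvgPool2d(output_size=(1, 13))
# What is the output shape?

Input shape: (20, 87, 115, 84)
Output shape: (20, 87, 1, 13)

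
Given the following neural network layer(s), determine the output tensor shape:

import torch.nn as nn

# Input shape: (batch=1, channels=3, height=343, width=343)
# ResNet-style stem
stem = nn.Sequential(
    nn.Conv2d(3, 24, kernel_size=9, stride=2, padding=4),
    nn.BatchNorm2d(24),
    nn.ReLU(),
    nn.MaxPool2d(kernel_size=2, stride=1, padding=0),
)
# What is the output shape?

Input shape: (1, 3, 343, 343)
  -> after Conv2d 9x9 stride=2: (1, 24, 172, 172)
Output shape: (1, 24, 171, 171)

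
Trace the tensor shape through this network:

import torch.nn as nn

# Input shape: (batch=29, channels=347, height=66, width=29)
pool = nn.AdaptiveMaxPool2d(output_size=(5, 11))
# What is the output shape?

Input shape: (29, 347, 66, 29)
Output shape: (29, 347, 5, 11)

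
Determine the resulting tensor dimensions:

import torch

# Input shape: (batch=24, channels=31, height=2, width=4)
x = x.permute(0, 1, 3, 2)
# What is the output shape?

Input shape: (24, 31, 2, 4)
Output shape: (24, 31, 4, 2)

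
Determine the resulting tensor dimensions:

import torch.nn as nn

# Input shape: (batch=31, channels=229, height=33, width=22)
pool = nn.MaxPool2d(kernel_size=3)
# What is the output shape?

Input shape: (31, 229, 33, 22)
Output shape: (31, 229, 11, 7)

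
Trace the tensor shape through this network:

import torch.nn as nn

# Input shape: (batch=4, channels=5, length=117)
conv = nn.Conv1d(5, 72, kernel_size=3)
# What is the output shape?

Input shape: (4, 5, 117)
Output shape: (4, 72, 115)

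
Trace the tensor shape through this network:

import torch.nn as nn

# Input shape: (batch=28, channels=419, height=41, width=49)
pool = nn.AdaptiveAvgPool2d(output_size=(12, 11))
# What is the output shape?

Input shape: (28, 419, 41, 49)
Output shape: (28, 419, 12, 11)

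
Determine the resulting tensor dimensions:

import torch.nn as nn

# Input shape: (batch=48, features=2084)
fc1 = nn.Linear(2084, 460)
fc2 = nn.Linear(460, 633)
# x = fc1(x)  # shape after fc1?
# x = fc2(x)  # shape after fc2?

Input shape: (48, 2084)
  -> after fc1: (48, 460)
Output shape: (48, 633)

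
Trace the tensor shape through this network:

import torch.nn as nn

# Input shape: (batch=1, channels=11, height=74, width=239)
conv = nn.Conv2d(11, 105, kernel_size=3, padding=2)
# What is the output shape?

Input shape: (1, 11, 74, 239)
Output shape: (1, 105, 76, 241)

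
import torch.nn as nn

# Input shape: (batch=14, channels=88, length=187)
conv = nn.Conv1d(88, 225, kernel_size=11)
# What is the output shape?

Input shape: (14, 88, 187)
Output shape: (14, 225, 177)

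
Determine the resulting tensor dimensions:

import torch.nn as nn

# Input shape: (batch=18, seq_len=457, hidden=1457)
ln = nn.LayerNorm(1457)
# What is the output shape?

Input shape: (18, 457, 1457)
Output shape: (18, 457, 1457)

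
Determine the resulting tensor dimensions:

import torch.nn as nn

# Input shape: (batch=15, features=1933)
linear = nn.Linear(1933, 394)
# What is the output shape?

Input shape: (15, 1933)
Output shape: (15, 394)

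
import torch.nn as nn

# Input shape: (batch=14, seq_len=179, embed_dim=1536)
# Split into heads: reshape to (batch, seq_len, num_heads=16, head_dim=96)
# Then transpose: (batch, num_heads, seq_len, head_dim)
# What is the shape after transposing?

Input shape: (14, 179, 1536)
  -> after reshape: (14, 179, 16, 96)
Output shape: (14, 16, 179, 96)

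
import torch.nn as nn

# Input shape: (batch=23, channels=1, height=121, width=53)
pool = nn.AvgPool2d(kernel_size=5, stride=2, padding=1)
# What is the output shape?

Input shape: (23, 1, 121, 53)
Output shape: (23, 1, 60, 26)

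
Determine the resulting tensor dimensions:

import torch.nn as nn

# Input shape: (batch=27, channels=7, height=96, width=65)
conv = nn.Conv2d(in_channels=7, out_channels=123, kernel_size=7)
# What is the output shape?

Input shape: (27, 7, 96, 65)
Output shape: (27, 123, 90, 59)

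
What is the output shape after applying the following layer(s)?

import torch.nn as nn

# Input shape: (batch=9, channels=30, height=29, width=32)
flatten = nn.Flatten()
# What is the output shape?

Input shape: (9, 30, 29, 32)
Output shape: (9, 27840)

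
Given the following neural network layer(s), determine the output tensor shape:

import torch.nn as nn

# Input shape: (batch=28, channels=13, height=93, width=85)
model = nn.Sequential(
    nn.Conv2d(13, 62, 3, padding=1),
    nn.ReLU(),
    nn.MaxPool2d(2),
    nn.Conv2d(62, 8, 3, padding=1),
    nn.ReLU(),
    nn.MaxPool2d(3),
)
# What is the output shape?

Input shape: (28, 13, 93, 85)
  -> after first Conv2d: (28, 62, 93, 85)
  -> after first MaxPool2d: (28, 62, 46, 42)
  -> after second Conv2d: (28, 8, 46, 42)
Output shape: (28, 8, 15, 14)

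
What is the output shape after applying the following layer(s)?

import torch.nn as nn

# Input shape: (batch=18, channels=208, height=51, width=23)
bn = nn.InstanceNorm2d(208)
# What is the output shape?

Input shape: (18, 208, 51, 23)
Output shape: (18, 208, 51, 23)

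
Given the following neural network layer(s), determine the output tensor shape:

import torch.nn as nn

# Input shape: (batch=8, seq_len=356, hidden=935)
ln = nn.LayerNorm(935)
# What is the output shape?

Input shape: (8, 356, 935)
Output shape: (8, 356, 935)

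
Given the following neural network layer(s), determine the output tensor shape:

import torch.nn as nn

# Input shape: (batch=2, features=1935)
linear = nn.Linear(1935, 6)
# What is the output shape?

Input shape: (2, 1935)
Output shape: (2, 6)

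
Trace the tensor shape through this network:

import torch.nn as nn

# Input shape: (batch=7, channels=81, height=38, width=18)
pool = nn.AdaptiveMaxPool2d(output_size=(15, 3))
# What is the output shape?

Input shape: (7, 81, 38, 18)
Output shape: (7, 81, 15, 3)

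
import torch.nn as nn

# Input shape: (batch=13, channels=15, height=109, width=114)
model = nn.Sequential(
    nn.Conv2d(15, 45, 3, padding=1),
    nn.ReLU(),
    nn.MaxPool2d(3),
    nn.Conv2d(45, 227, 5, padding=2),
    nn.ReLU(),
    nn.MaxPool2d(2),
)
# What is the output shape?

Input shape: (13, 15, 109, 114)
  -> after first Conv2d: (13, 45, 109, 114)
  -> after first MaxPool2d: (13, 45, 36, 38)
  -> after second Conv2d: (13, 227, 36, 38)
Output shape: (13, 227, 18, 19)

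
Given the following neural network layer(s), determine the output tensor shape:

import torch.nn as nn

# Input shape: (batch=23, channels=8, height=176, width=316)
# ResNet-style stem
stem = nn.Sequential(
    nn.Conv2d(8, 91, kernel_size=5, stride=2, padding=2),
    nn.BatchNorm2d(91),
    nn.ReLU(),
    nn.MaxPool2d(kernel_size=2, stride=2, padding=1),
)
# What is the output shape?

Input shape: (23, 8, 176, 316)
  -> after Conv2d 5x5 stride=2: (23, 91, 88, 158)
Output shape: (23, 91, 45, 80)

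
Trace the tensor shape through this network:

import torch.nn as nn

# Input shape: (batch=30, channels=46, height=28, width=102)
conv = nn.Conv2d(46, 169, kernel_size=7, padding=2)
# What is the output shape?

Input shape: (30, 46, 28, 102)
Output shape: (30, 169, 26, 100)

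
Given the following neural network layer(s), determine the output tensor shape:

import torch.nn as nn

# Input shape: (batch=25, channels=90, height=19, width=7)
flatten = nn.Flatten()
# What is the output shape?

Input shape: (25, 90, 19, 7)
Output shape: (25, 11970)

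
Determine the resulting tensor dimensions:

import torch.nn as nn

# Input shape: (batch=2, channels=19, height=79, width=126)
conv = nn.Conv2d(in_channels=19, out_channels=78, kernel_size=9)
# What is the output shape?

Input shape: (2, 19, 79, 126)
Output shape: (2, 78, 71, 118)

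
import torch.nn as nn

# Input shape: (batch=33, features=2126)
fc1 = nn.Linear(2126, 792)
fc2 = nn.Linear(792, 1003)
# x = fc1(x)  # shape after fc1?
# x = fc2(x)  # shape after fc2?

Input shape: (33, 2126)
  -> after fc1: (33, 792)
Output shape: (33, 1003)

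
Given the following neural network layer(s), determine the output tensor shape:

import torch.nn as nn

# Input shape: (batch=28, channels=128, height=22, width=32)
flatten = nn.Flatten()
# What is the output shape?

Input shape: (28, 128, 22, 32)
Output shape: (28, 90112)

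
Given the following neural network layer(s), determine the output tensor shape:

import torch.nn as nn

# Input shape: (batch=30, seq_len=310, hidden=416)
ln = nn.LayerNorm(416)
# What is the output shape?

Input shape: (30, 310, 416)
Output shape: (30, 310, 416)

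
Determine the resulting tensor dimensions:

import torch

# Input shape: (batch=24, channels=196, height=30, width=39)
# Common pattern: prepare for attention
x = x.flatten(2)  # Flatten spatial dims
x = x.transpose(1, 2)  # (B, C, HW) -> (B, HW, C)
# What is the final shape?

Input shape: (24, 196, 30, 39)
  -> after flatten(2): (24, 196, 1170)
Output shape: (24, 1170, 196)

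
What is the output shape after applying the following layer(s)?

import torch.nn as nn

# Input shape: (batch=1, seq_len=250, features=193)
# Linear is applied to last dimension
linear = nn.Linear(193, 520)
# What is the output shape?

Input shape: (1, 250, 193)
Output shape: (1, 250, 520)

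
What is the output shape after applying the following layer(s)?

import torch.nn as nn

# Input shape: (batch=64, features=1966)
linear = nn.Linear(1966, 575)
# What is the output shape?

Input shape: (64, 1966)
Output shape: (64, 575)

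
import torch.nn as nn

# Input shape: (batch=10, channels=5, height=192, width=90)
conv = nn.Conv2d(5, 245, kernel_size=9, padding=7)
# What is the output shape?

Input shape: (10, 5, 192, 90)
Output shape: (10, 245, 198, 96)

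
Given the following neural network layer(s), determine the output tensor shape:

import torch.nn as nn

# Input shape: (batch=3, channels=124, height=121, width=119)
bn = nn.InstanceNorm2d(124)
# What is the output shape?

Input shape: (3, 124, 121, 119)
Output shape: (3, 124, 121, 119)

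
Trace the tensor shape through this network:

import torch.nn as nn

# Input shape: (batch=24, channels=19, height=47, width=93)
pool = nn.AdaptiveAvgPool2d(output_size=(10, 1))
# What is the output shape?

Input shape: (24, 19, 47, 93)
Output shape: (24, 19, 10, 1)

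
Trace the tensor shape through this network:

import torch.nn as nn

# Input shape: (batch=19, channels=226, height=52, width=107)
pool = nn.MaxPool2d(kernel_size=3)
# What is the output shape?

Input shape: (19, 226, 52, 107)
Output shape: (19, 226, 17, 35)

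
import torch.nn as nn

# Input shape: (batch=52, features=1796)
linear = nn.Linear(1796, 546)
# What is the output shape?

Input shape: (52, 1796)
Output shape: (52, 546)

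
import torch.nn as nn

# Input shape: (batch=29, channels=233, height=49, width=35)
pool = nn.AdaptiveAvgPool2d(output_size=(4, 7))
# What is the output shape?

Input shape: (29, 233, 49, 35)
Output shape: (29, 233, 4, 7)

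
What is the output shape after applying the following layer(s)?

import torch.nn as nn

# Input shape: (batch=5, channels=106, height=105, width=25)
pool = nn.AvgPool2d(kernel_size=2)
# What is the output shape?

Input shape: (5, 106, 105, 25)
Output shape: (5, 106, 52, 12)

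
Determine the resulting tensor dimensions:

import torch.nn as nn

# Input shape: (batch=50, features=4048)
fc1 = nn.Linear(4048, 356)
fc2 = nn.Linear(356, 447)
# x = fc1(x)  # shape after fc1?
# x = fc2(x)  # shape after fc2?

Input shape: (50, 4048)
  -> after fc1: (50, 356)
Output shape: (50, 447)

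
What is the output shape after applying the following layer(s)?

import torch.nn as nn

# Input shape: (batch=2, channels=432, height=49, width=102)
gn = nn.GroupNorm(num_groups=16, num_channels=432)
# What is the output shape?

Input shape: (2, 432, 49, 102)
Output shape: (2, 432, 49, 102)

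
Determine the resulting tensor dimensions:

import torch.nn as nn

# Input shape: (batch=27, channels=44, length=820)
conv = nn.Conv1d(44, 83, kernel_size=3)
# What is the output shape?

Input shape: (27, 44, 820)
Output shape: (27, 83, 818)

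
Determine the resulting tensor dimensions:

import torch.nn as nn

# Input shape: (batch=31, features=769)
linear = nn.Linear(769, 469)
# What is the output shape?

Input shape: (31, 769)
Output shape: (31, 469)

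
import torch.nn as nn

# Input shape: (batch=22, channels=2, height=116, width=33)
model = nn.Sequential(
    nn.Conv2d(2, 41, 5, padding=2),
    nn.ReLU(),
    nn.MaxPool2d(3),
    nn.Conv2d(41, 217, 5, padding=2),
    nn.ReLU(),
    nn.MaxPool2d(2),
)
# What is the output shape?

Input shape: (22, 2, 116, 33)
  -> after first Conv2d: (22, 41, 116, 33)
  -> after first MaxPool2d: (22, 41, 38, 11)
  -> after second Conv2d: (22, 217, 38, 11)
Output shape: (22, 217, 19, 5)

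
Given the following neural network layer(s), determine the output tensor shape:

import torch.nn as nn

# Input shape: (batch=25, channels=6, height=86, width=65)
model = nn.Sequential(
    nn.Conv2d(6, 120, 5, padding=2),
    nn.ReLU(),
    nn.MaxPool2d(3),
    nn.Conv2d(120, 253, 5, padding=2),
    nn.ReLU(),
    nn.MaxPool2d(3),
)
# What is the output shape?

Input shape: (25, 6, 86, 65)
  -> after first Conv2d: (25, 120, 86, 65)
  -> after first MaxPool2d: (25, 120, 28, 21)
  -> after second Conv2d: (25, 253, 28, 21)
Output shape: (25, 253, 9, 7)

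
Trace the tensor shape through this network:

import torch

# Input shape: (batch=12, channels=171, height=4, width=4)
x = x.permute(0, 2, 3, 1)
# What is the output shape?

Input shape: (12, 171, 4, 4)
Output shape: (12, 4, 4, 171)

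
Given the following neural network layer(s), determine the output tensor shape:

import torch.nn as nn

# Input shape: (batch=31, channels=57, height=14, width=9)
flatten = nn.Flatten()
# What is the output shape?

Input shape: (31, 57, 14, 9)
Output shape: (31, 7182)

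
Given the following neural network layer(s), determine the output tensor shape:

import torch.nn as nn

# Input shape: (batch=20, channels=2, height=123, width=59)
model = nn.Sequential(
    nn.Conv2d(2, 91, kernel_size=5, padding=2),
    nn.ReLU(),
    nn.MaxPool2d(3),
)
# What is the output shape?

Input shape: (20, 2, 123, 59)
  -> after Conv2d: (20, 91, 123, 59)
  -> after ReLU: (20, 91, 123, 59)
Output shape: (20, 91, 41, 19)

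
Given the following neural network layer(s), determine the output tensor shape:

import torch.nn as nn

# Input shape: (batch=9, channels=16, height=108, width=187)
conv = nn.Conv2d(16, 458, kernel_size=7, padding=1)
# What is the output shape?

Input shape: (9, 16, 108, 187)
Output shape: (9, 458, 104, 183)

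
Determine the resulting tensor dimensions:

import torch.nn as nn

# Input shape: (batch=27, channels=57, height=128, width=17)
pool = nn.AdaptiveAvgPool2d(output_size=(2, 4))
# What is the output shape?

Input shape: (27, 57, 128, 17)
Output shape: (27, 57, 2, 4)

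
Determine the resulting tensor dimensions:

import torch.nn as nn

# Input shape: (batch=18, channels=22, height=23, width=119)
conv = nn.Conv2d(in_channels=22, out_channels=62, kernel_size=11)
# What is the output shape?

Input shape: (18, 22, 23, 119)
Output shape: (18, 62, 13, 109)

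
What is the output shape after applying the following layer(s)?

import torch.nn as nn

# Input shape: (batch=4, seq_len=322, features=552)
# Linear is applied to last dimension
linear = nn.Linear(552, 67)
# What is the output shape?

Input shape: (4, 322, 552)
Output shape: (4, 322, 67)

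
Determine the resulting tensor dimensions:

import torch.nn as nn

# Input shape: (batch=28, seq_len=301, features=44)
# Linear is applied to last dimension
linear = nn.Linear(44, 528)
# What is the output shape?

Input shape: (28, 301, 44)
Output shape: (28, 301, 528)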